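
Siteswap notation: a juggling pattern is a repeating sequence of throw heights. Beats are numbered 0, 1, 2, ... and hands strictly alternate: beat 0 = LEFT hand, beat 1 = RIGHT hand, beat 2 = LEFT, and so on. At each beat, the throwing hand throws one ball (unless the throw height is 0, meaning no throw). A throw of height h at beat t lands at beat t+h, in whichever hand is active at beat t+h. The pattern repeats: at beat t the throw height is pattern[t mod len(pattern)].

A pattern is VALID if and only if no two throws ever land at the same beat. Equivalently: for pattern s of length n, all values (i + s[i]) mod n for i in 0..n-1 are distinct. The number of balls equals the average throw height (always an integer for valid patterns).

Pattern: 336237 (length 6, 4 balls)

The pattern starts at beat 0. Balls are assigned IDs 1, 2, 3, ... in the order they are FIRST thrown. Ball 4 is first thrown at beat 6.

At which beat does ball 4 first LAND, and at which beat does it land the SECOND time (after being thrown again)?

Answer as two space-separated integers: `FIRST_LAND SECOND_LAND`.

Beat 0 (L): throw ball1 h=3 -> lands@3:R; in-air after throw: [b1@3:R]
Beat 1 (R): throw ball2 h=3 -> lands@4:L; in-air after throw: [b1@3:R b2@4:L]
Beat 2 (L): throw ball3 h=6 -> lands@8:L; in-air after throw: [b1@3:R b2@4:L b3@8:L]
Beat 3 (R): throw ball1 h=2 -> lands@5:R; in-air after throw: [b2@4:L b1@5:R b3@8:L]
Beat 4 (L): throw ball2 h=3 -> lands@7:R; in-air after throw: [b1@5:R b2@7:R b3@8:L]
Beat 5 (R): throw ball1 h=7 -> lands@12:L; in-air after throw: [b2@7:R b3@8:L b1@12:L]
Beat 6 (L): throw ball4 h=3 -> lands@9:R; in-air after throw: [b2@7:R b3@8:L b4@9:R b1@12:L]
Beat 7 (R): throw ball2 h=3 -> lands@10:L; in-air after throw: [b3@8:L b4@9:R b2@10:L b1@12:L]
Beat 8 (L): throw ball3 h=6 -> lands@14:L; in-air after throw: [b4@9:R b2@10:L b1@12:L b3@14:L]
Beat 9 (R): throw ball4 h=2 -> lands@11:R; in-air after throw: [b2@10:L b4@11:R b1@12:L b3@14:L]
Beat 10 (L): throw ball2 h=3 -> lands@13:R; in-air after throw: [b4@11:R b1@12:L b2@13:R b3@14:L]
Beat 11 (R): throw ball4 h=7 -> lands@18:L; in-air after throw: [b1@12:L b2@13:R b3@14:L b4@18:L]
Ball 4: thrown@6 h=3 -> first land @9; rethrown@9 h=2 -> second land @11

Answer: 9 11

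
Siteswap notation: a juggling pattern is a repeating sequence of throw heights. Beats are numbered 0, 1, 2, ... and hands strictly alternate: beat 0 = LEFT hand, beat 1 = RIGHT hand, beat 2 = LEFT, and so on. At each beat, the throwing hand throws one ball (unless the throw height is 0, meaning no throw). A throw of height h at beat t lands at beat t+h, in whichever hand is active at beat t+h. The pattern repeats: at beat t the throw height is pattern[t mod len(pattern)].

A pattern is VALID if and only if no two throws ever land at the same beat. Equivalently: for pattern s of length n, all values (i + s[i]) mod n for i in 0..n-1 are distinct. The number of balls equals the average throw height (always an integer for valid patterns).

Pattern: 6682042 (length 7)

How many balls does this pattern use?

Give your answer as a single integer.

Answer: 4

Derivation:
Pattern = [6, 6, 8, 2, 0, 4, 2], length n = 7
  position 0: throw height = 6, running sum = 6
  position 1: throw height = 6, running sum = 12
  position 2: throw height = 8, running sum = 20
  position 3: throw height = 2, running sum = 22
  position 4: throw height = 0, running sum = 22
  position 5: throw height = 4, running sum = 26
  position 6: throw height = 2, running sum = 28
Total sum = 28; balls = sum / n = 28 / 7 = 4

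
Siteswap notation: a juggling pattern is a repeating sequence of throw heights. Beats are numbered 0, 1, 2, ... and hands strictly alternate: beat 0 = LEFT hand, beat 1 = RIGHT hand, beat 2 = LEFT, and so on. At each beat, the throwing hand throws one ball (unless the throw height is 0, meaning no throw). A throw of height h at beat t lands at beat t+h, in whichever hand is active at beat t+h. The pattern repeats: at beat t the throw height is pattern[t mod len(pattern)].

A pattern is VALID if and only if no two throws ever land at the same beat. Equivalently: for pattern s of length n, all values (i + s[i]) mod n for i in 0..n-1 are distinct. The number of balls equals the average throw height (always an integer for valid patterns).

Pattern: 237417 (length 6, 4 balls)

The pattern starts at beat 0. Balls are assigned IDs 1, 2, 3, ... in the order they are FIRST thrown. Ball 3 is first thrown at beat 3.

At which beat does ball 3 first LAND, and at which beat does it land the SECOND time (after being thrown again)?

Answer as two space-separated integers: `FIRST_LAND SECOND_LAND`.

Answer: 7 10

Derivation:
Beat 0 (L): throw ball1 h=2 -> lands@2:L; in-air after throw: [b1@2:L]
Beat 1 (R): throw ball2 h=3 -> lands@4:L; in-air after throw: [b1@2:L b2@4:L]
Beat 2 (L): throw ball1 h=7 -> lands@9:R; in-air after throw: [b2@4:L b1@9:R]
Beat 3 (R): throw ball3 h=4 -> lands@7:R; in-air after throw: [b2@4:L b3@7:R b1@9:R]
Beat 4 (L): throw ball2 h=1 -> lands@5:R; in-air after throw: [b2@5:R b3@7:R b1@9:R]
Beat 5 (R): throw ball2 h=7 -> lands@12:L; in-air after throw: [b3@7:R b1@9:R b2@12:L]
Beat 6 (L): throw ball4 h=2 -> lands@8:L; in-air after throw: [b3@7:R b4@8:L b1@9:R b2@12:L]
Beat 7 (R): throw ball3 h=3 -> lands@10:L; in-air after throw: [b4@8:L b1@9:R b3@10:L b2@12:L]
Beat 8 (L): throw ball4 h=7 -> lands@15:R; in-air after throw: [b1@9:R b3@10:L b2@12:L b4@15:R]
Beat 9 (R): throw ball1 h=4 -> lands@13:R; in-air after throw: [b3@10:L b2@12:L b1@13:R b4@15:R]
Beat 10 (L): throw ball3 h=1 -> lands@11:R; in-air after throw: [b3@11:R b2@12:L b1@13:R b4@15:R]
Ball 3: thrown@3 h=4 -> first land @7; rethrown@7 h=3 -> second land @10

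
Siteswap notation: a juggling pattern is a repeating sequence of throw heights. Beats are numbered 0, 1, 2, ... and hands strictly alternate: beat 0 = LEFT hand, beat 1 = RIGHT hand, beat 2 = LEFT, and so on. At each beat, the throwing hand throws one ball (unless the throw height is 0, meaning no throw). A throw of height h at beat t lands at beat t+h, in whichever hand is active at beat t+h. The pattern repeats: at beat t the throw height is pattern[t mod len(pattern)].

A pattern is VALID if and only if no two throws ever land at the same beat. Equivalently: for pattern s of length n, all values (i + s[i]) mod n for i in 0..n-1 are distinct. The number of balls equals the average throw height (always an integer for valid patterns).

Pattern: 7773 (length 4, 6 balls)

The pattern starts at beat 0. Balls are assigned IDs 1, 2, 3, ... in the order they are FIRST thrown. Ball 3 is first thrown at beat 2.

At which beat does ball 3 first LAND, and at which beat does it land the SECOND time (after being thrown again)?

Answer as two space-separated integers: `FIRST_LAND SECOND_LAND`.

Answer: 9 16

Derivation:
Beat 0 (L): throw ball1 h=7 -> lands@7:R; in-air after throw: [b1@7:R]
Beat 1 (R): throw ball2 h=7 -> lands@8:L; in-air after throw: [b1@7:R b2@8:L]
Beat 2 (L): throw ball3 h=7 -> lands@9:R; in-air after throw: [b1@7:R b2@8:L b3@9:R]
Beat 3 (R): throw ball4 h=3 -> lands@6:L; in-air after throw: [b4@6:L b1@7:R b2@8:L b3@9:R]
Beat 4 (L): throw ball5 h=7 -> lands@11:R; in-air after throw: [b4@6:L b1@7:R b2@8:L b3@9:R b5@11:R]
Beat 5 (R): throw ball6 h=7 -> lands@12:L; in-air after throw: [b4@6:L b1@7:R b2@8:L b3@9:R b5@11:R b6@12:L]
Beat 6 (L): throw ball4 h=7 -> lands@13:R; in-air after throw: [b1@7:R b2@8:L b3@9:R b5@11:R b6@12:L b4@13:R]
Beat 7 (R): throw ball1 h=3 -> lands@10:L; in-air after throw: [b2@8:L b3@9:R b1@10:L b5@11:R b6@12:L b4@13:R]
Beat 8 (L): throw ball2 h=7 -> lands@15:R; in-air after throw: [b3@9:R b1@10:L b5@11:R b6@12:L b4@13:R b2@15:R]
Beat 9 (R): throw ball3 h=7 -> lands@16:L; in-air after throw: [b1@10:L b5@11:R b6@12:L b4@13:R b2@15:R b3@16:L]
Beat 10 (L): throw ball1 h=7 -> lands@17:R; in-air after throw: [b5@11:R b6@12:L b4@13:R b2@15:R b3@16:L b1@17:R]
Beat 11 (R): throw ball5 h=3 -> lands@14:L; in-air after throw: [b6@12:L b4@13:R b5@14:L b2@15:R b3@16:L b1@17:R]
Beat 12 (L): throw ball6 h=7 -> lands@19:R; in-air after throw: [b4@13:R b5@14:L b2@15:R b3@16:L b1@17:R b6@19:R]
Beat 13 (R): throw ball4 h=7 -> lands@20:L; in-air after throw: [b5@14:L b2@15:R b3@16:L b1@17:R b6@19:R b4@20:L]
Beat 14 (L): throw ball5 h=7 -> lands@21:R; in-air after throw: [b2@15:R b3@16:L b1@17:R b6@19:R b4@20:L b5@21:R]
Ball 3: thrown@2 h=7 -> first land @9; rethrown@9 h=7 -> second land @16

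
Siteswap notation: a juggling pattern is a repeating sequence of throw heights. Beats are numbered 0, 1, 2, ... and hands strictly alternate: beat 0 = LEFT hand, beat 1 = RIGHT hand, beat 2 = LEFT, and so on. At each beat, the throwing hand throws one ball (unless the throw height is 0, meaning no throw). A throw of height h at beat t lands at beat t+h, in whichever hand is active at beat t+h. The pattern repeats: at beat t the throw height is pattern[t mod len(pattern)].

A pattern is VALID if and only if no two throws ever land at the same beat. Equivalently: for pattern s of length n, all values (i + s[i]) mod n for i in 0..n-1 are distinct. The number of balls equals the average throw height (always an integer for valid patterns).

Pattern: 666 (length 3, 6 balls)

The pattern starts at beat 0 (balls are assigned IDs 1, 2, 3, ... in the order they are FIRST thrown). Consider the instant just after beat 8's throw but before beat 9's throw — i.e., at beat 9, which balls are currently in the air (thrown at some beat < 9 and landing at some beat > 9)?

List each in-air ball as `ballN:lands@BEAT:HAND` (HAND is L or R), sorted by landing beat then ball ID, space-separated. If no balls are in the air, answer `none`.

Beat 0 (L): throw ball1 h=6 -> lands@6:L; in-air after throw: [b1@6:L]
Beat 1 (R): throw ball2 h=6 -> lands@7:R; in-air after throw: [b1@6:L b2@7:R]
Beat 2 (L): throw ball3 h=6 -> lands@8:L; in-air after throw: [b1@6:L b2@7:R b3@8:L]
Beat 3 (R): throw ball4 h=6 -> lands@9:R; in-air after throw: [b1@6:L b2@7:R b3@8:L b4@9:R]
Beat 4 (L): throw ball5 h=6 -> lands@10:L; in-air after throw: [b1@6:L b2@7:R b3@8:L b4@9:R b5@10:L]
Beat 5 (R): throw ball6 h=6 -> lands@11:R; in-air after throw: [b1@6:L b2@7:R b3@8:L b4@9:R b5@10:L b6@11:R]
Beat 6 (L): throw ball1 h=6 -> lands@12:L; in-air after throw: [b2@7:R b3@8:L b4@9:R b5@10:L b6@11:R b1@12:L]
Beat 7 (R): throw ball2 h=6 -> lands@13:R; in-air after throw: [b3@8:L b4@9:R b5@10:L b6@11:R b1@12:L b2@13:R]
Beat 8 (L): throw ball3 h=6 -> lands@14:L; in-air after throw: [b4@9:R b5@10:L b6@11:R b1@12:L b2@13:R b3@14:L]
Beat 9 (R): throw ball4 h=6 -> lands@15:R; in-air after throw: [b5@10:L b6@11:R b1@12:L b2@13:R b3@14:L b4@15:R]

Answer: ball5:lands@10:L ball6:lands@11:R ball1:lands@12:L ball2:lands@13:R ball3:lands@14:L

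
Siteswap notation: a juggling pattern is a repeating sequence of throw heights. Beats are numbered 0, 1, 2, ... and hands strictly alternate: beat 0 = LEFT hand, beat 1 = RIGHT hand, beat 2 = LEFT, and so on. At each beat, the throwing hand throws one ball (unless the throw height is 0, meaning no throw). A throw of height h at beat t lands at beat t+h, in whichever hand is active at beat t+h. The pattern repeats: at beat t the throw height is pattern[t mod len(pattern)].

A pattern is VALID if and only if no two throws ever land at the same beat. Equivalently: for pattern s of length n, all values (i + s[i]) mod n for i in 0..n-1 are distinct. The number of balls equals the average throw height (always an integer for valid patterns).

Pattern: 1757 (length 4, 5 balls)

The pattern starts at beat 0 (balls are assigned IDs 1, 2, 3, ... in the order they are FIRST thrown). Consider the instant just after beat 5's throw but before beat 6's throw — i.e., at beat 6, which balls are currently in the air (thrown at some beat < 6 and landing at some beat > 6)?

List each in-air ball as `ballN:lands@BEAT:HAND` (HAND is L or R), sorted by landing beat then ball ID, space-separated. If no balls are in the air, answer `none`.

Beat 0 (L): throw ball1 h=1 -> lands@1:R; in-air after throw: [b1@1:R]
Beat 1 (R): throw ball1 h=7 -> lands@8:L; in-air after throw: [b1@8:L]
Beat 2 (L): throw ball2 h=5 -> lands@7:R; in-air after throw: [b2@7:R b1@8:L]
Beat 3 (R): throw ball3 h=7 -> lands@10:L; in-air after throw: [b2@7:R b1@8:L b3@10:L]
Beat 4 (L): throw ball4 h=1 -> lands@5:R; in-air after throw: [b4@5:R b2@7:R b1@8:L b3@10:L]
Beat 5 (R): throw ball4 h=7 -> lands@12:L; in-air after throw: [b2@7:R b1@8:L b3@10:L b4@12:L]
Beat 6 (L): throw ball5 h=5 -> lands@11:R; in-air after throw: [b2@7:R b1@8:L b3@10:L b5@11:R b4@12:L]

Answer: ball2:lands@7:R ball1:lands@8:L ball3:lands@10:L ball4:lands@12:L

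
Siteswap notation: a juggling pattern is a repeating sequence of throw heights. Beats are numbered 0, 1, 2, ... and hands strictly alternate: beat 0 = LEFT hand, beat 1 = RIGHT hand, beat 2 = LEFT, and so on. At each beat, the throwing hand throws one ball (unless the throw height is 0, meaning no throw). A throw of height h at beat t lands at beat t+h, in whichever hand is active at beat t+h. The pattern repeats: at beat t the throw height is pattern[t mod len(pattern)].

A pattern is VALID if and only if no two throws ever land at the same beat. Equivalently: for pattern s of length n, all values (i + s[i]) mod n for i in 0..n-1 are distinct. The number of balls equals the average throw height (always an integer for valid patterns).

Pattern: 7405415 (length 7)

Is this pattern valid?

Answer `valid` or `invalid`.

Answer: invalid

Derivation:
i=0: (i + s[i]) mod n = (0 + 7) mod 7 = 0
i=1: (i + s[i]) mod n = (1 + 4) mod 7 = 5
i=2: (i + s[i]) mod n = (2 + 0) mod 7 = 2
i=3: (i + s[i]) mod n = (3 + 5) mod 7 = 1
i=4: (i + s[i]) mod n = (4 + 4) mod 7 = 1
i=5: (i + s[i]) mod n = (5 + 1) mod 7 = 6
i=6: (i + s[i]) mod n = (6 + 5) mod 7 = 4
Residues: [0, 5, 2, 1, 1, 6, 4], distinct: False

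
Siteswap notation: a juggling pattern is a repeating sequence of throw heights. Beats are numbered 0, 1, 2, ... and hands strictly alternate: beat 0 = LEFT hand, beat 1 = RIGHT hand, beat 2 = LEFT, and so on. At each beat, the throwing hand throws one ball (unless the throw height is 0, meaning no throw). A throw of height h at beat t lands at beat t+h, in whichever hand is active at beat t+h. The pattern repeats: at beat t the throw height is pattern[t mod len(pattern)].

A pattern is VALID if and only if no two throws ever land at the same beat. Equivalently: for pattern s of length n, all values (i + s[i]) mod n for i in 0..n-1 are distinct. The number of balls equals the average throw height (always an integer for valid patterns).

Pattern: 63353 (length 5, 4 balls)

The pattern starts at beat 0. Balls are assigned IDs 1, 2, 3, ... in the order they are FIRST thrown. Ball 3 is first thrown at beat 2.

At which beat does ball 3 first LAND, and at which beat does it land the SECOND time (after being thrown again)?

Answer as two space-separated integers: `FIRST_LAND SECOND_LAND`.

Beat 0 (L): throw ball1 h=6 -> lands@6:L; in-air after throw: [b1@6:L]
Beat 1 (R): throw ball2 h=3 -> lands@4:L; in-air after throw: [b2@4:L b1@6:L]
Beat 2 (L): throw ball3 h=3 -> lands@5:R; in-air after throw: [b2@4:L b3@5:R b1@6:L]
Beat 3 (R): throw ball4 h=5 -> lands@8:L; in-air after throw: [b2@4:L b3@5:R b1@6:L b4@8:L]
Beat 4 (L): throw ball2 h=3 -> lands@7:R; in-air after throw: [b3@5:R b1@6:L b2@7:R b4@8:L]
Beat 5 (R): throw ball3 h=6 -> lands@11:R; in-air after throw: [b1@6:L b2@7:R b4@8:L b3@11:R]
Beat 6 (L): throw ball1 h=3 -> lands@9:R; in-air after throw: [b2@7:R b4@8:L b1@9:R b3@11:R]
Beat 7 (R): throw ball2 h=3 -> lands@10:L; in-air after throw: [b4@8:L b1@9:R b2@10:L b3@11:R]
Beat 8 (L): throw ball4 h=5 -> lands@13:R; in-air after throw: [b1@9:R b2@10:L b3@11:R b4@13:R]
Beat 9 (R): throw ball1 h=3 -> lands@12:L; in-air after throw: [b2@10:L b3@11:R b1@12:L b4@13:R]
Beat 10 (L): throw ball2 h=6 -> lands@16:L; in-air after throw: [b3@11:R b1@12:L b4@13:R b2@16:L]
Beat 11 (R): throw ball3 h=3 -> lands@14:L; in-air after throw: [b1@12:L b4@13:R b3@14:L b2@16:L]
Ball 3: thrown@2 h=3 -> first land @5; rethrown@5 h=6 -> second land @11

Answer: 5 11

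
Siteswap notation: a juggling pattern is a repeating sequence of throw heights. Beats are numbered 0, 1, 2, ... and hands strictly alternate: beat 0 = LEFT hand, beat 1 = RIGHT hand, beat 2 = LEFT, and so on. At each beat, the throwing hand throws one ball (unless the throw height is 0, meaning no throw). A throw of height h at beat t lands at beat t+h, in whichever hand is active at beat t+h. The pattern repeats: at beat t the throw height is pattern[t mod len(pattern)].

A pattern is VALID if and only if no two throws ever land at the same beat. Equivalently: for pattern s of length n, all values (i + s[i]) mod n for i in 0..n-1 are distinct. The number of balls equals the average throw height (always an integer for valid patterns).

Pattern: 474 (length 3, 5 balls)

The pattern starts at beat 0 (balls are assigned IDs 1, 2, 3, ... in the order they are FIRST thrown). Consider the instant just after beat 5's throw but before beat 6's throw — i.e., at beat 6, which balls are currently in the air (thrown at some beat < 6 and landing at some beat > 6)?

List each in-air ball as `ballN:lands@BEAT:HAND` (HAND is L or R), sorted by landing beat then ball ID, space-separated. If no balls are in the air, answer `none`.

Answer: ball4:lands@7:R ball2:lands@8:L ball5:lands@9:R ball1:lands@11:R

Derivation:
Beat 0 (L): throw ball1 h=4 -> lands@4:L; in-air after throw: [b1@4:L]
Beat 1 (R): throw ball2 h=7 -> lands@8:L; in-air after throw: [b1@4:L b2@8:L]
Beat 2 (L): throw ball3 h=4 -> lands@6:L; in-air after throw: [b1@4:L b3@6:L b2@8:L]
Beat 3 (R): throw ball4 h=4 -> lands@7:R; in-air after throw: [b1@4:L b3@6:L b4@7:R b2@8:L]
Beat 4 (L): throw ball1 h=7 -> lands@11:R; in-air after throw: [b3@6:L b4@7:R b2@8:L b1@11:R]
Beat 5 (R): throw ball5 h=4 -> lands@9:R; in-air after throw: [b3@6:L b4@7:R b2@8:L b5@9:R b1@11:R]
Beat 6 (L): throw ball3 h=4 -> lands@10:L; in-air after throw: [b4@7:R b2@8:L b5@9:R b3@10:L b1@11:R]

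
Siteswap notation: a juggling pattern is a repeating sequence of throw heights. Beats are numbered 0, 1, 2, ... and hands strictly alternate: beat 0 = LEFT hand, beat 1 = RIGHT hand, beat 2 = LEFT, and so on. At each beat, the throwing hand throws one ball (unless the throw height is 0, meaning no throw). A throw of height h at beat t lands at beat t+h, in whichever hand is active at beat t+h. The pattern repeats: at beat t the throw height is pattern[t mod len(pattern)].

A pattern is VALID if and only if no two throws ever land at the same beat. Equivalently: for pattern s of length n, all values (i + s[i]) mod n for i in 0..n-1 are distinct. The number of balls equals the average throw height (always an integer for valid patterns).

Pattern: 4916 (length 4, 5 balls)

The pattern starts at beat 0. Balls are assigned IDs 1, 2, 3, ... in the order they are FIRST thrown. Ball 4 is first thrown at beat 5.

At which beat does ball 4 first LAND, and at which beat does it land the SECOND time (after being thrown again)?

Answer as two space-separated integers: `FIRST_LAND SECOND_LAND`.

Answer: 14 15

Derivation:
Beat 0 (L): throw ball1 h=4 -> lands@4:L; in-air after throw: [b1@4:L]
Beat 1 (R): throw ball2 h=9 -> lands@10:L; in-air after throw: [b1@4:L b2@10:L]
Beat 2 (L): throw ball3 h=1 -> lands@3:R; in-air after throw: [b3@3:R b1@4:L b2@10:L]
Beat 3 (R): throw ball3 h=6 -> lands@9:R; in-air after throw: [b1@4:L b3@9:R b2@10:L]
Beat 4 (L): throw ball1 h=4 -> lands@8:L; in-air after throw: [b1@8:L b3@9:R b2@10:L]
Beat 5 (R): throw ball4 h=9 -> lands@14:L; in-air after throw: [b1@8:L b3@9:R b2@10:L b4@14:L]
Beat 6 (L): throw ball5 h=1 -> lands@7:R; in-air after throw: [b5@7:R b1@8:L b3@9:R b2@10:L b4@14:L]
Beat 7 (R): throw ball5 h=6 -> lands@13:R; in-air after throw: [b1@8:L b3@9:R b2@10:L b5@13:R b4@14:L]
Beat 8 (L): throw ball1 h=4 -> lands@12:L; in-air after throw: [b3@9:R b2@10:L b1@12:L b5@13:R b4@14:L]
Beat 9 (R): throw ball3 h=9 -> lands@18:L; in-air after throw: [b2@10:L b1@12:L b5@13:R b4@14:L b3@18:L]
Beat 10 (L): throw ball2 h=1 -> lands@11:R; in-air after throw: [b2@11:R b1@12:L b5@13:R b4@14:L b3@18:L]
Beat 11 (R): throw ball2 h=6 -> lands@17:R; in-air after throw: [b1@12:L b5@13:R b4@14:L b2@17:R b3@18:L]
Beat 12 (L): throw ball1 h=4 -> lands@16:L; in-air after throw: [b5@13:R b4@14:L b1@16:L b2@17:R b3@18:L]
Beat 13 (R): throw ball5 h=9 -> lands@22:L; in-air after throw: [b4@14:L b1@16:L b2@17:R b3@18:L b5@22:L]
Beat 14 (L): throw ball4 h=1 -> lands@15:R; in-air after throw: [b4@15:R b1@16:L b2@17:R b3@18:L b5@22:L]
Beat 15 (R): throw ball4 h=6 -> lands@21:R; in-air after throw: [b1@16:L b2@17:R b3@18:L b4@21:R b5@22:L]
Ball 4: thrown@5 h=9 -> first land @14; rethrown@14 h=1 -> second land @15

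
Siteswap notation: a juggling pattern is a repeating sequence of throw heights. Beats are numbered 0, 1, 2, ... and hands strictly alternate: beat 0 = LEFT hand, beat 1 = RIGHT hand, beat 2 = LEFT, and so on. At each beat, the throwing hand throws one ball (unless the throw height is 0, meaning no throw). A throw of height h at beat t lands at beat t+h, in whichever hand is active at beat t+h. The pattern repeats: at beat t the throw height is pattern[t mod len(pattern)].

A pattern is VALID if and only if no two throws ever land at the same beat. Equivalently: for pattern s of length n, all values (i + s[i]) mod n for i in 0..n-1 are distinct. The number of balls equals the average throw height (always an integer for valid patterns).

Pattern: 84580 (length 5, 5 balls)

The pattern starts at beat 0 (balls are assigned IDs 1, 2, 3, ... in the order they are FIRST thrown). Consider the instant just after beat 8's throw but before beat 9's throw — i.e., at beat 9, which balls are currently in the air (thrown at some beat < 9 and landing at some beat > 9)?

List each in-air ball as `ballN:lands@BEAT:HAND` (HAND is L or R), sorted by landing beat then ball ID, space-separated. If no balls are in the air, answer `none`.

Answer: ball5:lands@10:L ball4:lands@11:R ball3:lands@12:L ball2:lands@13:R ball1:lands@16:L

Derivation:
Beat 0 (L): throw ball1 h=8 -> lands@8:L; in-air after throw: [b1@8:L]
Beat 1 (R): throw ball2 h=4 -> lands@5:R; in-air after throw: [b2@5:R b1@8:L]
Beat 2 (L): throw ball3 h=5 -> lands@7:R; in-air after throw: [b2@5:R b3@7:R b1@8:L]
Beat 3 (R): throw ball4 h=8 -> lands@11:R; in-air after throw: [b2@5:R b3@7:R b1@8:L b4@11:R]
Beat 5 (R): throw ball2 h=8 -> lands@13:R; in-air after throw: [b3@7:R b1@8:L b4@11:R b2@13:R]
Beat 6 (L): throw ball5 h=4 -> lands@10:L; in-air after throw: [b3@7:R b1@8:L b5@10:L b4@11:R b2@13:R]
Beat 7 (R): throw ball3 h=5 -> lands@12:L; in-air after throw: [b1@8:L b5@10:L b4@11:R b3@12:L b2@13:R]
Beat 8 (L): throw ball1 h=8 -> lands@16:L; in-air after throw: [b5@10:L b4@11:R b3@12:L b2@13:R b1@16:L]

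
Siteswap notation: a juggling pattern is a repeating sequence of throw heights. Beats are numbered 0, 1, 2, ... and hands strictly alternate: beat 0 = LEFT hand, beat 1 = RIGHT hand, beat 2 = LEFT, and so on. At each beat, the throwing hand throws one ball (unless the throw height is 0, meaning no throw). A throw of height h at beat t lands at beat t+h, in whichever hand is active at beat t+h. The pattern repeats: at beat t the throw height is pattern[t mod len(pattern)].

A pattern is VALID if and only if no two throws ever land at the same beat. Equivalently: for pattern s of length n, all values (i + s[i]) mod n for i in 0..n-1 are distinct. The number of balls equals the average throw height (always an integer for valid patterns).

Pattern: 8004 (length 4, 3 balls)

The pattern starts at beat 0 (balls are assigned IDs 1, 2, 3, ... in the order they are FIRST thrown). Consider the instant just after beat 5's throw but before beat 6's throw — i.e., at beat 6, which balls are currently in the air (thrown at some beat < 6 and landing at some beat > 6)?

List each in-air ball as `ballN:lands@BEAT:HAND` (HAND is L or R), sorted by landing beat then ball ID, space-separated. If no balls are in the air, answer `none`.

Beat 0 (L): throw ball1 h=8 -> lands@8:L; in-air after throw: [b1@8:L]
Beat 3 (R): throw ball2 h=4 -> lands@7:R; in-air after throw: [b2@7:R b1@8:L]
Beat 4 (L): throw ball3 h=8 -> lands@12:L; in-air after throw: [b2@7:R b1@8:L b3@12:L]

Answer: ball2:lands@7:R ball1:lands@8:L ball3:lands@12:L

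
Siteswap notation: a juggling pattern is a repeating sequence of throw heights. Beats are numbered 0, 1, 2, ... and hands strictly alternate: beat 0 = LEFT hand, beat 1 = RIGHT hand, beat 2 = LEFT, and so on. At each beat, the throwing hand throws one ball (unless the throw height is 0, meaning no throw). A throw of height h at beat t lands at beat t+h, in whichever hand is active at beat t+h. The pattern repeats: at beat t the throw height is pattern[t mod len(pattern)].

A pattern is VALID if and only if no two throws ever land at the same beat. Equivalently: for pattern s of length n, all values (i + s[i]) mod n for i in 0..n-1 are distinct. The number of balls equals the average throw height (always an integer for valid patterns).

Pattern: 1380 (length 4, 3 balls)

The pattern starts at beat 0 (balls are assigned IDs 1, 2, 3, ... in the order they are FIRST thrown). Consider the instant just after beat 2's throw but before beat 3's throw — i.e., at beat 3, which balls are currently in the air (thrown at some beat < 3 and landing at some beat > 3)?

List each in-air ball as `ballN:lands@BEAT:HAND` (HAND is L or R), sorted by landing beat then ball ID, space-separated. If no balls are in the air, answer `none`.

Beat 0 (L): throw ball1 h=1 -> lands@1:R; in-air after throw: [b1@1:R]
Beat 1 (R): throw ball1 h=3 -> lands@4:L; in-air after throw: [b1@4:L]
Beat 2 (L): throw ball2 h=8 -> lands@10:L; in-air after throw: [b1@4:L b2@10:L]

Answer: ball1:lands@4:L ball2:lands@10:L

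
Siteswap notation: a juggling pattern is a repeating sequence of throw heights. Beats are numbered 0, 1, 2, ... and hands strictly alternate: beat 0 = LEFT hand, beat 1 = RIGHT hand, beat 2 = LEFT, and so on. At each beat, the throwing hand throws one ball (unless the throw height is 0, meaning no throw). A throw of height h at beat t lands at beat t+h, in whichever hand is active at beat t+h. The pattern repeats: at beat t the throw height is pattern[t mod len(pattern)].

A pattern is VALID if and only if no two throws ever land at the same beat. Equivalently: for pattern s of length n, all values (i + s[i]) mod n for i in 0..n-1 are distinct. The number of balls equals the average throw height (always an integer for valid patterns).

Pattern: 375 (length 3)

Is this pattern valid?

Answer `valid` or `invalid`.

i=0: (i + s[i]) mod n = (0 + 3) mod 3 = 0
i=1: (i + s[i]) mod n = (1 + 7) mod 3 = 2
i=2: (i + s[i]) mod n = (2 + 5) mod 3 = 1
Residues: [0, 2, 1], distinct: True

Answer: valid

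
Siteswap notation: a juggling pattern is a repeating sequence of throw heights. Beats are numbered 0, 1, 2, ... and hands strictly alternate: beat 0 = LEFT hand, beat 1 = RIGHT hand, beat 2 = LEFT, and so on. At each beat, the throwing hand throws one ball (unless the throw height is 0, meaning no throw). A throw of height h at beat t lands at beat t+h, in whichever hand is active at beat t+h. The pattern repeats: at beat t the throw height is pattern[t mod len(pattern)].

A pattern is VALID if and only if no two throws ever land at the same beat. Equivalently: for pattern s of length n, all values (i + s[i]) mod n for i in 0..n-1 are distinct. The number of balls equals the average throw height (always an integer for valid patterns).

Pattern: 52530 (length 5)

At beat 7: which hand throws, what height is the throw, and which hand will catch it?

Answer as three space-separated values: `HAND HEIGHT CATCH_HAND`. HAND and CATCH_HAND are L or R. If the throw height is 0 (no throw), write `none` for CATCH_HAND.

Beat 7: 7 mod 2 = 1, so hand = R
Throw height = pattern[7 mod 5] = pattern[2] = 5
Lands at beat 7+5=12, 12 mod 2 = 0, so catch hand = L

Answer: R 5 L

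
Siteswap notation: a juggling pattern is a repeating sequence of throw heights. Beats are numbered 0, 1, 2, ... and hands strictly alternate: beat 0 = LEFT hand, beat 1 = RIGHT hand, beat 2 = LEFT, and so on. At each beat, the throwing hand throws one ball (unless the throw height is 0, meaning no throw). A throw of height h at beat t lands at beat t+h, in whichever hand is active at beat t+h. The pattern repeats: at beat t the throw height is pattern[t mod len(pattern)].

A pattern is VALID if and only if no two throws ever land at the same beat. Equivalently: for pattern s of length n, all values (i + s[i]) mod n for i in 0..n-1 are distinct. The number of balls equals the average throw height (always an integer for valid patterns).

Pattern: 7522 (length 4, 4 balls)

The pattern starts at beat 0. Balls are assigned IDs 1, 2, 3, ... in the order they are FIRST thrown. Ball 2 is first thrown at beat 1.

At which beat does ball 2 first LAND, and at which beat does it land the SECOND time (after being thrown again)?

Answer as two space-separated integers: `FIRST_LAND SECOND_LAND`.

Answer: 6 8

Derivation:
Beat 0 (L): throw ball1 h=7 -> lands@7:R; in-air after throw: [b1@7:R]
Beat 1 (R): throw ball2 h=5 -> lands@6:L; in-air after throw: [b2@6:L b1@7:R]
Beat 2 (L): throw ball3 h=2 -> lands@4:L; in-air after throw: [b3@4:L b2@6:L b1@7:R]
Beat 3 (R): throw ball4 h=2 -> lands@5:R; in-air after throw: [b3@4:L b4@5:R b2@6:L b1@7:R]
Beat 4 (L): throw ball3 h=7 -> lands@11:R; in-air after throw: [b4@5:R b2@6:L b1@7:R b3@11:R]
Beat 5 (R): throw ball4 h=5 -> lands@10:L; in-air after throw: [b2@6:L b1@7:R b4@10:L b3@11:R]
Beat 6 (L): throw ball2 h=2 -> lands@8:L; in-air after throw: [b1@7:R b2@8:L b4@10:L b3@11:R]
Beat 7 (R): throw ball1 h=2 -> lands@9:R; in-air after throw: [b2@8:L b1@9:R b4@10:L b3@11:R]
Beat 8 (L): throw ball2 h=7 -> lands@15:R; in-air after throw: [b1@9:R b4@10:L b3@11:R b2@15:R]
Ball 2: thrown@1 h=5 -> first land @6; rethrown@6 h=2 -> second land @8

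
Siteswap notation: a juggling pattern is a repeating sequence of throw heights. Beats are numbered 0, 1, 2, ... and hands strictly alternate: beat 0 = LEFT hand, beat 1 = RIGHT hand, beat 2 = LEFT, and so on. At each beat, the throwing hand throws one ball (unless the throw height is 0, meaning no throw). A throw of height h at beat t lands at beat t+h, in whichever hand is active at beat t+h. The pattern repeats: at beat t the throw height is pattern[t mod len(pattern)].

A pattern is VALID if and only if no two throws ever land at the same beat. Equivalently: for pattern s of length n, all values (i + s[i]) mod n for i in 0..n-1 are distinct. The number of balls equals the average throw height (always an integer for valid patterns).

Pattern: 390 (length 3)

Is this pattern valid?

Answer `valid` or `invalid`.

Answer: valid

Derivation:
i=0: (i + s[i]) mod n = (0 + 3) mod 3 = 0
i=1: (i + s[i]) mod n = (1 + 9) mod 3 = 1
i=2: (i + s[i]) mod n = (2 + 0) mod 3 = 2
Residues: [0, 1, 2], distinct: True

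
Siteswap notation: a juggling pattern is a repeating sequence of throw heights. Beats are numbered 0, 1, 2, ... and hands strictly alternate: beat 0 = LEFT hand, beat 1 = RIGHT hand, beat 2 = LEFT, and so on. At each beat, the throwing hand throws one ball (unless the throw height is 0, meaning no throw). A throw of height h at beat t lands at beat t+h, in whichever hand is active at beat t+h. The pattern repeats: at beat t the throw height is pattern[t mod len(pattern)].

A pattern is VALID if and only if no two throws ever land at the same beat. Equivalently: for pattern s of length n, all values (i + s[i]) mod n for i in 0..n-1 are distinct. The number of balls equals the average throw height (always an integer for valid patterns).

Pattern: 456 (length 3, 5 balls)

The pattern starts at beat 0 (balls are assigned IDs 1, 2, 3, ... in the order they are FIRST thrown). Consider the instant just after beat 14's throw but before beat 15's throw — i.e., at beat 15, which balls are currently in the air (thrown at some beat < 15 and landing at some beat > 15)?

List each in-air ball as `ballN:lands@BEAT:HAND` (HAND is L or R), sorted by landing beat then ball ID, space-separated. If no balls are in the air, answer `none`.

Answer: ball4:lands@16:L ball5:lands@17:R ball1:lands@18:L ball3:lands@20:L

Derivation:
Beat 0 (L): throw ball1 h=4 -> lands@4:L; in-air after throw: [b1@4:L]
Beat 1 (R): throw ball2 h=5 -> lands@6:L; in-air after throw: [b1@4:L b2@6:L]
Beat 2 (L): throw ball3 h=6 -> lands@8:L; in-air after throw: [b1@4:L b2@6:L b3@8:L]
Beat 3 (R): throw ball4 h=4 -> lands@7:R; in-air after throw: [b1@4:L b2@6:L b4@7:R b3@8:L]
Beat 4 (L): throw ball1 h=5 -> lands@9:R; in-air after throw: [b2@6:L b4@7:R b3@8:L b1@9:R]
Beat 5 (R): throw ball5 h=6 -> lands@11:R; in-air after throw: [b2@6:L b4@7:R b3@8:L b1@9:R b5@11:R]
Beat 6 (L): throw ball2 h=4 -> lands@10:L; in-air after throw: [b4@7:R b3@8:L b1@9:R b2@10:L b5@11:R]
Beat 7 (R): throw ball4 h=5 -> lands@12:L; in-air after throw: [b3@8:L b1@9:R b2@10:L b5@11:R b4@12:L]
Beat 8 (L): throw ball3 h=6 -> lands@14:L; in-air after throw: [b1@9:R b2@10:L b5@11:R b4@12:L b3@14:L]
Beat 9 (R): throw ball1 h=4 -> lands@13:R; in-air after throw: [b2@10:L b5@11:R b4@12:L b1@13:R b3@14:L]
Beat 10 (L): throw ball2 h=5 -> lands@15:R; in-air after throw: [b5@11:R b4@12:L b1@13:R b3@14:L b2@15:R]
Beat 11 (R): throw ball5 h=6 -> lands@17:R; in-air after throw: [b4@12:L b1@13:R b3@14:L b2@15:R b5@17:R]
Beat 12 (L): throw ball4 h=4 -> lands@16:L; in-air after throw: [b1@13:R b3@14:L b2@15:R b4@16:L b5@17:R]
Beat 13 (R): throw ball1 h=5 -> lands@18:L; in-air after throw: [b3@14:L b2@15:R b4@16:L b5@17:R b1@18:L]
Beat 14 (L): throw ball3 h=6 -> lands@20:L; in-air after throw: [b2@15:R b4@16:L b5@17:R b1@18:L b3@20:L]
Beat 15 (R): throw ball2 h=4 -> lands@19:R; in-air after throw: [b4@16:L b5@17:R b1@18:L b2@19:R b3@20:L]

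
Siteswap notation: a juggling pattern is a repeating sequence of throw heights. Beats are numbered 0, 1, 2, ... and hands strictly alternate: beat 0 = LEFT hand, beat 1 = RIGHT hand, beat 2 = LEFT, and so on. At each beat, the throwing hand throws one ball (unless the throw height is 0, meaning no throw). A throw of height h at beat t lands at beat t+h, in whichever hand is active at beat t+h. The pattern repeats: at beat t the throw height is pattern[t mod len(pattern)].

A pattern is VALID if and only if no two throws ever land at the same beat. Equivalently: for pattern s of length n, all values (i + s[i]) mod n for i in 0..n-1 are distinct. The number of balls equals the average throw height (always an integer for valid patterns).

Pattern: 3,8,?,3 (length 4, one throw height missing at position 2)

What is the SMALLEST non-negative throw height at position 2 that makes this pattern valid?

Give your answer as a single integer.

Answer: 2

Derivation:
i=0: (0 + 3) mod 4 = 3
i=1: (1 + 8) mod 4 = 1
i=2: s[i]=? (unknown)
i=3: (3 + 3) mod 4 = 2
Known residues: [1, 2, 3]; need a permutation of 0..3, so missing residue r = 0
Need (2 + s) mod 4 = 0; smallest s = (0 - 2) mod 4 = 2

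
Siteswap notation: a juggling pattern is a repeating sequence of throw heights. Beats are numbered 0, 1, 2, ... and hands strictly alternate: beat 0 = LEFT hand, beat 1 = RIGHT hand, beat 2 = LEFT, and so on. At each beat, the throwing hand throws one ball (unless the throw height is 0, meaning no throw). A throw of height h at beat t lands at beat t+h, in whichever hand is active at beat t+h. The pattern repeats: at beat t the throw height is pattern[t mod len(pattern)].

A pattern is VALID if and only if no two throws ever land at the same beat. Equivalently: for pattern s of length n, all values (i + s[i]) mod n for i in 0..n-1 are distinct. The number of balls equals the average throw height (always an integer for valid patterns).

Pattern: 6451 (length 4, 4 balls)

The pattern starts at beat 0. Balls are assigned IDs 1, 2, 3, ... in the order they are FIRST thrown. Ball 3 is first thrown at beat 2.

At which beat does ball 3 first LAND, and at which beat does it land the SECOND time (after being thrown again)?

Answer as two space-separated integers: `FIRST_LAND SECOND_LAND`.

Beat 0 (L): throw ball1 h=6 -> lands@6:L; in-air after throw: [b1@6:L]
Beat 1 (R): throw ball2 h=4 -> lands@5:R; in-air after throw: [b2@5:R b1@6:L]
Beat 2 (L): throw ball3 h=5 -> lands@7:R; in-air after throw: [b2@5:R b1@6:L b3@7:R]
Beat 3 (R): throw ball4 h=1 -> lands@4:L; in-air after throw: [b4@4:L b2@5:R b1@6:L b3@7:R]
Beat 4 (L): throw ball4 h=6 -> lands@10:L; in-air after throw: [b2@5:R b1@6:L b3@7:R b4@10:L]
Beat 5 (R): throw ball2 h=4 -> lands@9:R; in-air after throw: [b1@6:L b3@7:R b2@9:R b4@10:L]
Beat 6 (L): throw ball1 h=5 -> lands@11:R; in-air after throw: [b3@7:R b2@9:R b4@10:L b1@11:R]
Beat 7 (R): throw ball3 h=1 -> lands@8:L; in-air after throw: [b3@8:L b2@9:R b4@10:L b1@11:R]
Beat 8 (L): throw ball3 h=6 -> lands@14:L; in-air after throw: [b2@9:R b4@10:L b1@11:R b3@14:L]
Ball 3: thrown@2 h=5 -> first land @7; rethrown@7 h=1 -> second land @8

Answer: 7 8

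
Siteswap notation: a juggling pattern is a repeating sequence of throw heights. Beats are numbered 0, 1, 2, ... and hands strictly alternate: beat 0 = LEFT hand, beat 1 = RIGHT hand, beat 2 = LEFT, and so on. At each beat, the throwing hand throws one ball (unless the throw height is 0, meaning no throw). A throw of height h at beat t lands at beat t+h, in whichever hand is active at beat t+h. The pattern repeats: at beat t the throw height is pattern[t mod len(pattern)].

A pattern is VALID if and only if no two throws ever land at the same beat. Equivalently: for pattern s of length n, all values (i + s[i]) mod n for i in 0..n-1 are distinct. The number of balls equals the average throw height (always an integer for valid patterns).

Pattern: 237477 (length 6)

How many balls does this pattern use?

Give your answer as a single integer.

Pattern = [2, 3, 7, 4, 7, 7], length n = 6
  position 0: throw height = 2, running sum = 2
  position 1: throw height = 3, running sum = 5
  position 2: throw height = 7, running sum = 12
  position 3: throw height = 4, running sum = 16
  position 4: throw height = 7, running sum = 23
  position 5: throw height = 7, running sum = 30
Total sum = 30; balls = sum / n = 30 / 6 = 5

Answer: 5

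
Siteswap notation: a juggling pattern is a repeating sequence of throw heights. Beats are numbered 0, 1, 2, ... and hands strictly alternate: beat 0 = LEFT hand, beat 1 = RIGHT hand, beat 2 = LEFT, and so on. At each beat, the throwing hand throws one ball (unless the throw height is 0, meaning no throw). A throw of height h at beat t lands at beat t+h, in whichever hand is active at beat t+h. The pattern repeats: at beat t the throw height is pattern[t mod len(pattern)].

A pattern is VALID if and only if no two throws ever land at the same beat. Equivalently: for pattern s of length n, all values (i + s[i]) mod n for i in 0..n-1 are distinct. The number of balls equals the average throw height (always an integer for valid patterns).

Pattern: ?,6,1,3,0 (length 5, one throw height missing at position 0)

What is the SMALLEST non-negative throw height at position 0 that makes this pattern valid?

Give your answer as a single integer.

Answer: 0

Derivation:
i=0: s[i]=? (unknown)
i=1: (1 + 6) mod 5 = 2
i=2: (2 + 1) mod 5 = 3
i=3: (3 + 3) mod 5 = 1
i=4: (4 + 0) mod 5 = 4
Known residues: [1, 2, 3, 4]; need a permutation of 0..4, so missing residue r = 0
Need (0 + s) mod 5 = 0; smallest s = (0 - 0) mod 5 = 0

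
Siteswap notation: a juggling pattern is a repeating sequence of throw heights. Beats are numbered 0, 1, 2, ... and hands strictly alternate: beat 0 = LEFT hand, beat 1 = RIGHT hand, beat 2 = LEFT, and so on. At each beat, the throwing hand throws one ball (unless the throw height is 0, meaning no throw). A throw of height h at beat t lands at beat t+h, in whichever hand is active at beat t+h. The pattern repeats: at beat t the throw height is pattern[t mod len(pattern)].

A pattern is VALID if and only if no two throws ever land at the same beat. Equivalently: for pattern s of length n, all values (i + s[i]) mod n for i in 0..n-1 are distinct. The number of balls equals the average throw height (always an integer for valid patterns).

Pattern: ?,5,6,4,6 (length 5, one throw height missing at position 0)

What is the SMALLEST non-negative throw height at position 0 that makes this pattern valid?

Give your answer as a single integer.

i=0: s[i]=? (unknown)
i=1: (1 + 5) mod 5 = 1
i=2: (2 + 6) mod 5 = 3
i=3: (3 + 4) mod 5 = 2
i=4: (4 + 6) mod 5 = 0
Known residues: [0, 1, 2, 3]; need a permutation of 0..4, so missing residue r = 4
Need (0 + s) mod 5 = 4; smallest s = (4 - 0) mod 5 = 4

Answer: 4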